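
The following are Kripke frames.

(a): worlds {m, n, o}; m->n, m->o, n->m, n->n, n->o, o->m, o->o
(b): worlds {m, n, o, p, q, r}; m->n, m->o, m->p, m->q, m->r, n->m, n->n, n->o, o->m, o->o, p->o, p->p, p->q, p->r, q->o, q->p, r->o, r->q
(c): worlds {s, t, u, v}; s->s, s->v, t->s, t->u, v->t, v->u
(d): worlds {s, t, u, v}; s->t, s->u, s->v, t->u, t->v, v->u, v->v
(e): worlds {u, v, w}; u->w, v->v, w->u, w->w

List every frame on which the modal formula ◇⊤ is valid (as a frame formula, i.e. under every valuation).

This is the axiom for seriality; its first-order frame correspondent is ∀x ∃y Rxy.
(a): ✓.
(b): ✓.
(c): fails — world u has no successor.
(d): fails — world u has no successor.
(e): ✓.

(a), (b), (e)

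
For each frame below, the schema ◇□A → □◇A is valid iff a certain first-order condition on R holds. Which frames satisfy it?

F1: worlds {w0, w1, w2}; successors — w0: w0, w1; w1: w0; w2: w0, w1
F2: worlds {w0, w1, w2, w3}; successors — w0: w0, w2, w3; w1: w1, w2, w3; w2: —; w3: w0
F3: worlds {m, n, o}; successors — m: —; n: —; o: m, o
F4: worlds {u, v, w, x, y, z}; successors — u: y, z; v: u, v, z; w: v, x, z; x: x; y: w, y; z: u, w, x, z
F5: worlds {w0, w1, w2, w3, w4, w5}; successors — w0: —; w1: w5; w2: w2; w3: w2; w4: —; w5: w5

F1, F5

The schema corresponds to convergence: ∀x ∀y ∀z (Rxy ∧ Rxz → ∃w (Ryw ∧ Rzw)).
F1: ✓.
F2: fails — Rw0w2 and Rw0w2 but w2 and w2 have no common successor.
F3: fails — Roo and Rom but o and m have no common successor.
F4: fails — Rwx and Rwv but x and v have no common successor.
F5: ✓.
Valid on: F1, F5.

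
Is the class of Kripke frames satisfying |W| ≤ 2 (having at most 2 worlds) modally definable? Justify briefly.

Modal frame validity is preserved under disjoint unions.
Any modal formula valid on each of 3 disjoint one-world frames is valid on their disjoint union (validity is preserved under disjoint unions). Each one-world frame has |W|=1≤2, but the union has |W|=3.
Hence having at most 2 worlds is not modally definable.

Not modally definable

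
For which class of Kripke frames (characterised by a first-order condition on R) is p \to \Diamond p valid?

reflexivity: \forall x Rxx

Replacing p by ¬p and contraposing gives the equivalent schema □p → p.
Suppose □p→p is valid. At any x set V(p)={w : Rxw}. Then □p holds at x, so p holds at x, i.e. Rxx.
Conversely, on a frame with reflexivity the schema holds at every world under every valuation.
So the correspondent is reflexivity.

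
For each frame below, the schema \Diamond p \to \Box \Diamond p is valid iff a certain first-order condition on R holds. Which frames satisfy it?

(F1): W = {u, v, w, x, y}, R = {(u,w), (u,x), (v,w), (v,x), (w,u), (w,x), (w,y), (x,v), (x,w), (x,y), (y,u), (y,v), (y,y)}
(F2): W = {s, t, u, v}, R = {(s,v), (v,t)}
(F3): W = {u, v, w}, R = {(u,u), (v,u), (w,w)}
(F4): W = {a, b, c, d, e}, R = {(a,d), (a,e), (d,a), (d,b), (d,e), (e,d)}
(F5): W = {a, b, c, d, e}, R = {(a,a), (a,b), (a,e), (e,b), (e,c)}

(F3)

The schema corresponds to the Euclidean property: \forall x \forall y \forall z (Rxy \wedge Rxz \to Ryz).
(F1): fails — Ruw and Ruw but not Rww.
(F2): fails — Rsv and Rsv but not Rvv.
(F3): condition met.
(F4): fails — Rae and Rae but not Ree.
(F5): fails — Rab and Rab but not Rbb.
Valid on: (F3).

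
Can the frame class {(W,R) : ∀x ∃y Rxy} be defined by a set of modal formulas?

Yes: it is seriality, defined by the D schema □q → ◇q.
Suppose □q→◇q is valid. At any x set V(q)=W. Then □q at x, so ◇q at x, so x has a successor.

Yes, by □q → ◇q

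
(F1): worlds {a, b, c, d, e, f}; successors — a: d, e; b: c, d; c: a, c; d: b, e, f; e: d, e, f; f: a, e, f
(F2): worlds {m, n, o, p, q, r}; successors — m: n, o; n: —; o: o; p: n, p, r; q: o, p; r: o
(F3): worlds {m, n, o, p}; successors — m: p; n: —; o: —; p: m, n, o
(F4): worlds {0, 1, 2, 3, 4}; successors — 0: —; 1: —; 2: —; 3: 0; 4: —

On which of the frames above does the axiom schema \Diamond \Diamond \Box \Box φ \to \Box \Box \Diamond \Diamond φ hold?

(F1), (F4)

This is the axiom for a generalized confluence (Geach) condition; its first-order frame correspondent is \forall x \forall y \forall z ((x R^2 y \wedge x R^2 z) \to \exists w (y R^2 w \wedge z R^2 w)).
(F1): condition met.
(F2): fails — pR²n, pR²n but no w with nR²w and nR²w.
(F3): fails — mR²m, mR²n but no w with mR²w and nR²w.
(F4): condition met.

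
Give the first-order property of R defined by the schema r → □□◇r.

∀x ∀z (xR²z → ∃w (x = w ∧ zRw))

This is a Sahlqvist (Geach-type) schema ◇^0□^0r → □^2◇^1r.
Minimal-valuation argument: fix x; take any y with xR^0y and any z with xR^2z. Set V(r) to the set of worlds R-reachable from y in exactly 0 steps. Then □^0r holds at y, so the antecedent holds at x; validity forces ◇^1r at z, giving a w with zR^1w and yR^0w.
First-order correspondent: ∀x ∀z (xR²z → ∃w (x = w ∧ zRw)).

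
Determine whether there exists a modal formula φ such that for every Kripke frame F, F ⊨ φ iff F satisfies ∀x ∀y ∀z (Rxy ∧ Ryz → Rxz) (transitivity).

The condition is transitivity. A defining modal formula is □q → □□q.
Suppose □q→□□q is valid. Take Rxy, Ryz and set V(q)={w : Rxw}. Then □q at x, so □□q at x, so □q at y, so q at z, i.e. Rxz.

Yes, by □q → □□q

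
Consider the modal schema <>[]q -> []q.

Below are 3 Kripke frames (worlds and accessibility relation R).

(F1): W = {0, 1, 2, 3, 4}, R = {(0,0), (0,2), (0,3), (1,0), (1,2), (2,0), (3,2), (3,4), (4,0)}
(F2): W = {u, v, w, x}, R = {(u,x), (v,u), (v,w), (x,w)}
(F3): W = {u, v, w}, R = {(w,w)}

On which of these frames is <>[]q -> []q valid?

(F3)

The schema corresponds to the Euclidean property: forall x forall y forall z (Rxy & Rxz -> Ryz).
(F1): fails — R02 and R02 but not R22.
(F2): fails — Rux and Rux but not Rxx.
(F3): holds.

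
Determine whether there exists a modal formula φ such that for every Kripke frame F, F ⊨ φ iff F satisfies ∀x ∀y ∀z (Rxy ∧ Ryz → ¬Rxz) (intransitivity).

Not definable by any modal formula

If a class were modally definable it would be closed under surjective bounded morphisms (Goldblatt–Thomason).
The 5-cycle (worlds s,t,u,v,w with s→t→u→v→w→s) is intransitive. Mapping every world to a single reflexive point • is a surjective bounded morphism; the reflexive point is not intransitive (R••∧R•• but R••).
So the class is not modally definable.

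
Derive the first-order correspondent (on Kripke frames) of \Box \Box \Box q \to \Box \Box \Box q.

\forall x \forall z (x R^3 z \to \exists w (x R^3 w \wedge z = w))

This is a Sahlqvist (Geach-type) schema ◇^0□^3q → □^3◇^0q.
First-order correspondent: \forall x \forall z (x R^3 z \to \exists w (x R^3 w \wedge z = w)).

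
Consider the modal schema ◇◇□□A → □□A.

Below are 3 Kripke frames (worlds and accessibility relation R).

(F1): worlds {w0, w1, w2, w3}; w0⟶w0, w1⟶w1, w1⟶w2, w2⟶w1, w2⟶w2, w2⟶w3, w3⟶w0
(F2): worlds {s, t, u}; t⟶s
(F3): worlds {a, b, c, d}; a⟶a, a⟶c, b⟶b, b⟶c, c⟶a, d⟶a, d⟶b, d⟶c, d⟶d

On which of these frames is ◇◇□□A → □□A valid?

The schema corresponds to a generalized confluence (Geach) condition: ∀x ∀y ∀z ((xR²y ∧ xR²z) → ∃w (yR²w ∧ z = w)).
(F1): fails — w1R²w3, w1R²w1 but no w with w3R²w and w1=w.
(F2): condition met.
(F3): fails — bR²a, bR²b but no w with aR²w and b=w.

(F2)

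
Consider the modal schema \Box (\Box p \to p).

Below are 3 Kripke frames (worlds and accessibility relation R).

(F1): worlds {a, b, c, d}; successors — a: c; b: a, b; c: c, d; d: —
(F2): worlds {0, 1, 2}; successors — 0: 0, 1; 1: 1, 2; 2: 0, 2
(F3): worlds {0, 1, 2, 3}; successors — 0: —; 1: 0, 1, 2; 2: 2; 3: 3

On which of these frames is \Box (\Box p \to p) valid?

(F2)

Frame correspondent (Sahlqvist): \forall x \forall y (Rxy \to Ryy) — i.e. shift-reflexivity.
(F1): fails — Rcd but not Rdd.
(F2): condition met.
(F3): fails — R10 but not R00.
Valid on: (F2).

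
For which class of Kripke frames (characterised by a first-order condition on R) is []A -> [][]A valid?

transitivity: forall x forall y forall z (Rxy & Ryz -> Rxz)

Suppose □A→□□A is valid. Take Rxy, Ryz and set V(A)={w : Rxw}. Then □A at x, so □□A at x, so □A at y, so A at z, i.e. Rxz.
The converse is a direct semantic check.
So the correspondent is transitivity.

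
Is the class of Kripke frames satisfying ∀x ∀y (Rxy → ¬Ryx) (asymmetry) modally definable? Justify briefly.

No — not modally definable

If a class were modally definable it would be closed under surjective bounded morphisms (Goldblatt–Thomason).
The 5-cycle (worlds w0,w1,w2,w3,w4 with w0→w1→w2→w3→w4→w0) is asymmetric. Mapping every world to a single reflexive point • is a surjective bounded morphism, and the reflexive point is not asymmetric (R•• but asymmetry requires ¬R••).
So the class is not modally definable.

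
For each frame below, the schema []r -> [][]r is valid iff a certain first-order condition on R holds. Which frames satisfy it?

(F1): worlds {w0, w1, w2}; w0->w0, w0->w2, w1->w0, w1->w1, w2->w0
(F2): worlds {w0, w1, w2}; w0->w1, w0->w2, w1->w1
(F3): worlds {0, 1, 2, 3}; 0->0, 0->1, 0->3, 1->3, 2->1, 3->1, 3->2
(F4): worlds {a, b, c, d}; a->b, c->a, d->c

(F2)

Frame correspondent (Sahlqvist): forall x forall y forall z (Rxy & Ryz -> Rxz) — i.e. transitivity.
(F1): fails — Rw1w0 and Rw0w2 but not Rw1w2.
(F2): satisfies the condition.
(F3): fails — R31 and R13 but not R33.
(F4): fails — Rca and Rab but not Rcb.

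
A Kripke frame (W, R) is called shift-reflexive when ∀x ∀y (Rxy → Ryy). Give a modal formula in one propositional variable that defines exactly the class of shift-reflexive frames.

□(□q → q)

The condition is shift-reflexivity. The T□ schema □(□q → q) defines it.
Suppose □(□q→q) is valid. Take Rxy and set V(q)={w : Ryw}. Then at y, □q holds; since □(□q→q) at x, □q→q at y, so q at y, i.e. Ryy.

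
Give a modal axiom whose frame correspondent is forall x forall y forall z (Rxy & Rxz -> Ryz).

The condition is the Euclidean property. The 5 schema ◇p → □◇p defines it.
Suppose ◇p→□◇p is valid. Take Rxy, Rxz and set V(p)={y}. Then ◇p at x, so □◇p at x, so ◇p at z, so some w with Rzw has p; w=y, i.e. Rzy. By symmetry of the argument, Ryz.

◇p → □◇p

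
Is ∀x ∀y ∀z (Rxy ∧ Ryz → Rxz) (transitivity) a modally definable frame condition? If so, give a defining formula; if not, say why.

The condition is transitivity. A defining modal formula is □r → □□r.

Yes — defined by □r → □□r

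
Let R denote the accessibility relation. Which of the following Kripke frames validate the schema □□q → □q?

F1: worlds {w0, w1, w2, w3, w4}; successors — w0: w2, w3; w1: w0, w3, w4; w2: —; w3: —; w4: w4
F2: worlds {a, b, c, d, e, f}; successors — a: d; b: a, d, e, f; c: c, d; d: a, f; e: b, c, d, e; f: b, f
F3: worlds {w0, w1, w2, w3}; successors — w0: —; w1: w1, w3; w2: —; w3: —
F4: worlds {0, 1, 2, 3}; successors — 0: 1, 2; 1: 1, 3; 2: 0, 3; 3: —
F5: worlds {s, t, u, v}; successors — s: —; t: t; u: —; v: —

F3, F5

The schema corresponds to density: ∀x ∀y (Rxy → ∃z (Rxz ∧ Rzy)).
F1: fails — Rw1w0 but no z with Rw1z and Rzw0.
F2: fails — Rad but no z with Raz and Rzd.
F3: holds.
F4: fails — R02 but no z with R0z and Rz2.
F5: holds.
Valid on: F3, F5.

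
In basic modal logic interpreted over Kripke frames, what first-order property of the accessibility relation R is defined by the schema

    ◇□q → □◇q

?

Suppose ◇□q→□◇q is valid. Take Rxy, Rxz and set V(q)={w : Ryw}. Then □q at y so ◇□q at x, so □◇q at x, so ◇q at z, giving w with Rzw and Ryw.
The converse is a direct semantic check.
Frame condition: ∀x ∀y ∀z (Rxy ∧ Rxz → ∃w (Ryw ∧ Rzw)).

convergence: ∀x ∀y ∀z (Rxy ∧ Rxz → ∃w (Ryw ∧ Rzw))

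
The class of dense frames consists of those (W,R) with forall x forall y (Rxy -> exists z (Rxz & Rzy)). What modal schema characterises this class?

This is density; the standard corresponding axiom is C4: □□r → □r.

□□r → □r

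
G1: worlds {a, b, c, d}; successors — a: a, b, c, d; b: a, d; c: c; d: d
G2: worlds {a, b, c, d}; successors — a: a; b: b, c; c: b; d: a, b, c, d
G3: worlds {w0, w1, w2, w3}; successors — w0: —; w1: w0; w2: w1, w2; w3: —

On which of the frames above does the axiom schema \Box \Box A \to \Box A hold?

Frame correspondent (Sahlqvist): \forall x \forall y (Rxy \to \exists z (Rxz \wedge Rzy)) — i.e. density.
G1: ✓.
G2: ✓.
G3: fails — Rw1w0 but no z with Rw1z and Rzw0.
Valid on: G1, G2.

G1, G2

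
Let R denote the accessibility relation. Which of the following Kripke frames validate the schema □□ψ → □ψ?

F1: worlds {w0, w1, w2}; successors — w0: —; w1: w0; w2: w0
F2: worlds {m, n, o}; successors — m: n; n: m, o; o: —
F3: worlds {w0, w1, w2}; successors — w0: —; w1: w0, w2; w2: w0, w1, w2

Frame correspondent (Sahlqvist): ∀x ∀y (Rxy → ∃z (Rxz ∧ Rzy)) — i.e. density.
F1: fails — Rw1w0 but no z with Rw1z and Rzw0.
F2: fails — Rno but no z with Rnz and Rzo.
F3: holds.

F3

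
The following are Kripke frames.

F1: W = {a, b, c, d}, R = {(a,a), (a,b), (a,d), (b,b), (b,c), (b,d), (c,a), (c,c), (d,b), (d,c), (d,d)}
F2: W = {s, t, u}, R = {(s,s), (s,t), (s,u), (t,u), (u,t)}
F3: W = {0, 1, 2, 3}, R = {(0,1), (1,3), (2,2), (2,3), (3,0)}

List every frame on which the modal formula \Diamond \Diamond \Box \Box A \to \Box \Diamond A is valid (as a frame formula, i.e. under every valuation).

Frame correspondent (Sahlqvist): \forall x \forall y \forall z ((x R^2 y \wedge xRz) \to \exists w (y R^2 w \wedge zRw)) — i.e. a generalized confluence (Geach) condition.
F1: holds.
F2: fails — sR²t, sRt but no w with tR²w and tRw.
F3: fails — 0R²3, 0R1 but no w with 3R²w and 1Rw.

F1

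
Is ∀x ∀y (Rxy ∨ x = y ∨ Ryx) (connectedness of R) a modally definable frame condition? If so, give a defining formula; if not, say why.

If a class were modally definable it would be closed under disjoint unions (Goldblatt–Thomason).
Take 2 disjoint single-world reflexive frames: each is trivially connected, but their disjoint union has 2 worlds with no edge between distinct components, so it is not connected.
So no modal formula (or set of formulas) defines exactly the connected frames.

Not definable by any modal formula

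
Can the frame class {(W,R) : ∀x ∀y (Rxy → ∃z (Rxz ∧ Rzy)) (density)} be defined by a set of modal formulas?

The condition is density. A defining modal formula is □□r → □r.

Yes — defined by □□r → □r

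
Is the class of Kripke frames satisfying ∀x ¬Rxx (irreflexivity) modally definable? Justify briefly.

Not modally definable

Any modally definable frame class is closed under surjective bounded morphisms.
The 3-cycle (worlds 0,1,2 with 0→1→2→0) is irreflexive, and the map sending every world to a single reflexive point • is a surjective bounded morphism (forth: every edge maps to (•,•); back: every world has a successor). So any modal formula valid on the 3-cycle is also valid on the reflexive point, which is not irreflexive.
So the class is not modally definable.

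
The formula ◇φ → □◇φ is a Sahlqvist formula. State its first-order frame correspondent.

Suppose ◇φ→□◇φ is valid. Take Rxy, Rxz and set V(φ)={y}. Then ◇φ at x, so □◇φ at x, so ◇φ at z, so some w with Rzw has φ; w=y, i.e. Rzy. By symmetry of the argument, Ryz.
The converse is a direct semantic check.
So the correspondent is the Euclidean property.

the Euclidean property: ∀x ∀y ∀z (Rxy ∧ Rxz → Ryz)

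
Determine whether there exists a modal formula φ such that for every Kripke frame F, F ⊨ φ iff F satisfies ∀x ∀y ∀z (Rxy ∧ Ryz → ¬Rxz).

If a class were modally definable it would be closed under surjective bounded morphisms (Goldblatt–Thomason).
The 3-cycle (worlds a,b,c with a→b→c→a) is intransitive. Mapping every world to a single reflexive point • is a surjective bounded morphism; the reflexive point is not intransitive (R••∧R•• but R••).
Hence intransitivity is not modally definable.

No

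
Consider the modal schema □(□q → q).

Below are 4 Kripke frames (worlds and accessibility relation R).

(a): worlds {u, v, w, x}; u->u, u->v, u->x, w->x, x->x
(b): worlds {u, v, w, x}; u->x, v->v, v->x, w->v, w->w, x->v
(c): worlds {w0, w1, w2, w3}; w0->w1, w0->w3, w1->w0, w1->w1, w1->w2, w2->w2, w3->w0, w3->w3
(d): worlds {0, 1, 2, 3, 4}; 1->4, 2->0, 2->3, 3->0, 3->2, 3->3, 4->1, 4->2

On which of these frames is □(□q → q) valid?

none

Frame correspondent (Sahlqvist): ∀x ∀y (Rxy → Ryy) — i.e. shift-reflexivity.
(a): fails — Ruv but not Rvv.
(b): fails — Rvx but not Rxx.
(c): fails — Rw1w0 but not Rw0w0.
(d): fails — R32 but not R22.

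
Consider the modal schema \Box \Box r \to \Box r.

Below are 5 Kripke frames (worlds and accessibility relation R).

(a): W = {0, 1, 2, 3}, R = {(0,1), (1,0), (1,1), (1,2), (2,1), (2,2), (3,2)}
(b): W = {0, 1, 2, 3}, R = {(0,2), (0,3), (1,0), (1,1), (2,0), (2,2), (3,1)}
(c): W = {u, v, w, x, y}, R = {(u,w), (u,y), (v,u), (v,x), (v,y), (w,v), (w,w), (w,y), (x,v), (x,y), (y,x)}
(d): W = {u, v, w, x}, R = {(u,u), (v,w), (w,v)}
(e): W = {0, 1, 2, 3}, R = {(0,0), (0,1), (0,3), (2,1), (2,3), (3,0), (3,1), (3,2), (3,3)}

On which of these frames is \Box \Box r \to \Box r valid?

(a), (e)

The schema corresponds to density: \forall x \forall y (Rxy \to \exists z (Rxz \wedge Rzy)).
(a): condition met.
(b): fails — R03 but no z with R0z and Rz3.
(c): fails — Ryx but no z with Ryz and Rzx.
(d): fails — Rvw but no z with Rvz and Rzw.
(e): condition met.
Valid on: (a), (e).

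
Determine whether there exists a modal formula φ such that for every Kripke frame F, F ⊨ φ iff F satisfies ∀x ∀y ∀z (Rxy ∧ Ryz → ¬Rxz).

No — not modally definable

Any modally definable frame class is closed under surjective bounded morphisms.
The 3-cycle (worlds s,t,u with s→t→u→s) is intransitive. Mapping every world to a single reflexive point • is a surjective bounded morphism; the reflexive point is not intransitive (R••∧R•• but R••).
So the class is not modally definable.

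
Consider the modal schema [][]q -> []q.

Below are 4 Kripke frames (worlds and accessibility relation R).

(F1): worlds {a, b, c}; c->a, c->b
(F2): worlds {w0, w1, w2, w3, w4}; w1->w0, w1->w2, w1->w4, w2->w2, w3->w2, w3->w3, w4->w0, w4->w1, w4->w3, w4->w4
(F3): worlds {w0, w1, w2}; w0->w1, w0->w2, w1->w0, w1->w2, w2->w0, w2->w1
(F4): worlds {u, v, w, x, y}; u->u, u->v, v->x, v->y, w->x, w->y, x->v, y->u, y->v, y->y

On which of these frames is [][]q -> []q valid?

(F2), (F3)

This is the axiom for density; its first-order frame correspondent is forall x forall y (Rxy -> exists z (Rxz & Rzy)).
(F1): fails — Rca but no z with Rcz and Rza.
(F2): ✓.
(F3): ✓.
(F4): fails — Rwx but no z with Rwz and Rzx.
Valid on: (F2), (F3).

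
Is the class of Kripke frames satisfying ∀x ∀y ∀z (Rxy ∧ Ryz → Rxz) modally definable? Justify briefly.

Yes: it is transitivity, defined by the 4 schema □q → □□q.
Suppose □q→□□q is valid. Take Rxy, Ryz and set V(q)={w : Rxw}. Then □q at x, so □□q at x, so □q at y, so q at z, i.e. Rxz.

Yes — defined by □q → □□q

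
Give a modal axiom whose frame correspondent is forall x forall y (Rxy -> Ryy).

A defining formula is □(□ψ → ψ) (the T□ axiom).
Suppose □(□ψ→ψ) is valid. Take Rxy and set V(ψ)={w : Ryw}. Then at y, □ψ holds; since □(□ψ→ψ) at x, □ψ→ψ at y, so ψ at y, i.e. Ryy.

□(□ψ → ψ)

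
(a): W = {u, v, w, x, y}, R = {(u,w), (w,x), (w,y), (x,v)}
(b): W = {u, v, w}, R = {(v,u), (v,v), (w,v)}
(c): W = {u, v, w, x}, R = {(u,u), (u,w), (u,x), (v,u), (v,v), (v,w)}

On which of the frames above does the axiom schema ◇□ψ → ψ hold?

none

Frame correspondent (Sahlqvist): ∀x ∀y (Rxy → Ryx) — i.e. symmetry.
(a): fails — Rwy but not Ryw.
(b): fails — Rvu but not Ruv.
(c): fails — Ruw but not Rwu.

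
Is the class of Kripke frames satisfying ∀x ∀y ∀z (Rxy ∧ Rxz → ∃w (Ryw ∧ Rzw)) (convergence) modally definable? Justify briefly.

This is a Sahlqvist condition; the .2 axiom ◇□q → □◇q defines it.
Suppose ◇□q→□◇q is valid. Take Rxy, Rxz and set V(q)={w : Ryw}. Then □q at y so ◇□q at x, so □◇q at x, so ◇q at z, giving w with Rzw and Ryw.

Yes — defined by ◇□q → □◇q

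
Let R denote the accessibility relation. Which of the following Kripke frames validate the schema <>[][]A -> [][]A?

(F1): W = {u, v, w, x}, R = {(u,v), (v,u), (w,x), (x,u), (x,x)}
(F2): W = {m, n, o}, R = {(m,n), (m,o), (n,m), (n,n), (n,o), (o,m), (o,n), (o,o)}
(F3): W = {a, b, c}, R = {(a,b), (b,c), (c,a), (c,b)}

(F2)

This is the axiom for a generalized confluence (Geach) condition; its first-order frame correspondent is forall x forall y forall z ((xRy & x R^2 z) -> exists w (y R^2 w & z = w)).
(F1): fails — uRv, uR²u but no t with vR²t and u=t.
(F2): holds.
(F3): fails — aRb, aR²c but no w with bR²w and c=w.
Valid on: (F2).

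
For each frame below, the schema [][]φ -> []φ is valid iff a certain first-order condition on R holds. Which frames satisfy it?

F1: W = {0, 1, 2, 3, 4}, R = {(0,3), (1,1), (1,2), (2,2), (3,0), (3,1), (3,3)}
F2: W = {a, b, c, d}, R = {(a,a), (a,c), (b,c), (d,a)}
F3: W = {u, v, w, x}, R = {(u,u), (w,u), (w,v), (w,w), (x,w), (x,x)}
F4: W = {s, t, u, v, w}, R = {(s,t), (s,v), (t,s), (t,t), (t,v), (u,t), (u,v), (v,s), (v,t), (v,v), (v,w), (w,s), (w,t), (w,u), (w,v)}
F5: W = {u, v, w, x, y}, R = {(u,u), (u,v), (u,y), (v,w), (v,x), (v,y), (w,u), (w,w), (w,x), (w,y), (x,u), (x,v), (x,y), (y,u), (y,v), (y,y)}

The schema corresponds to density: forall x forall y (Rxy -> exists z (Rxz & Rzy)).
F1: ✓.
F2: fails — Rbc but no z with Rbz and Rzc.
F3: ✓.
F4: fails — Rwu but no z with Rwz and Rzu.
F5: ✓.

F1, F3, F5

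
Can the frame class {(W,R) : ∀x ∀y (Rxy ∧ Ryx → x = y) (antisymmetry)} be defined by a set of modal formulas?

If a class were modally definable it would be closed under surjective bounded morphisms (Goldblatt–Thomason).
The 6-cycle (worlds a,b,c,d,e,f with a→b→c→d→e→f→a) is antisymmetric. Sending even-indexed worlds to s and odd-indexed worlds to t is a surjective bounded morphism onto the two-world frame with s↔t, which is not antisymmetric.
So no modal formula (or set of formulas) defines exactly the antisymmetric frames.

No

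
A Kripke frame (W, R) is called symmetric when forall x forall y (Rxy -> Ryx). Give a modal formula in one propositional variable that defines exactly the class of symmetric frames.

ψ → □◇ψ

A defining formula is ψ → □◇ψ (the B axiom).
Suppose ψ→□◇ψ is valid. Take Rxy and set V(ψ)={x}. Then ψ at x, so □◇ψ at x, so ◇ψ at y, so some z with Ryz has ψ; z=x, i.e. Ryx.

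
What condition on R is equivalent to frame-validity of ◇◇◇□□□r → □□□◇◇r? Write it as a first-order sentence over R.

∀x ∀y ∀z ((xR³y ∧ xR³z) → ∃w (yR³w ∧ zR²w))

This is a Sahlqvist (Geach-type) schema ◇^3□^3r → □^3◇^2r.
First-order correspondent: ∀x ∀y ∀z ((xR³y ∧ xR³z) → ∃w (yR³w ∧ zR²w)).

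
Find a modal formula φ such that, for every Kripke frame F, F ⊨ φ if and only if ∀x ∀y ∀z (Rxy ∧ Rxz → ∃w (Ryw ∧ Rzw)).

The condition is convergence. The .2 schema ◇□q → □◇q defines it.
Suppose ◇□q→□◇q is valid. Take Rxy, Rxz and set V(q)={w : Ryw}. Then □q at y so ◇□q at x, so □◇q at x, so ◇q at z, giving w with Rzw and Ryw.

◇□q → □◇q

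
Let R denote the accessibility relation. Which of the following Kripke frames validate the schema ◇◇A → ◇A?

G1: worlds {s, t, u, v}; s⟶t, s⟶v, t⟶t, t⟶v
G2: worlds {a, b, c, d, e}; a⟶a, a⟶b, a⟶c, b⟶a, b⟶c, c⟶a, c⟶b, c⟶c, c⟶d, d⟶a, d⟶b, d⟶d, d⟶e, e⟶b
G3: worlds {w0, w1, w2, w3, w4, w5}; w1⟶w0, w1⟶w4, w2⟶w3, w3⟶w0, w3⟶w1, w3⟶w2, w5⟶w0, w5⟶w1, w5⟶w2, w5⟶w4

G1

The schema corresponds to transitivity: ∀x ∀y ∀z (Rxy ∧ Ryz → Rxz).
G1: holds.
G2: fails — Rbc and Rcd but not Rbd.
G3: fails — Rw5w2 and Rw2w3 but not Rw5w3.
Valid on: G1.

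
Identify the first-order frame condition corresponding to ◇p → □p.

Suppose ◇p→□p is valid. Take Rxy, Rxz and set V(p)={y}. Then ◇p at x, so □p at x, so p at z, i.e. z=y.
The converse is a direct semantic check.
Frame condition: ∀x ∀y ∀z (Rxy ∧ Rxz → y = z).

Partial functionality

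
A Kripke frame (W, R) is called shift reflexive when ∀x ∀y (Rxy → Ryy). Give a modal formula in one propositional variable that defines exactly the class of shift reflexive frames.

The condition is shift-reflexivity. The T□ schema □(□q → q) defines it.
Suppose □(□q→q) is valid. Take Rxy and set V(q)={w : Ryw}. Then at y, □q holds; since □(□q→q) at x, □q→q at y, so q at y, i.e. Ryy.

□(□q → q)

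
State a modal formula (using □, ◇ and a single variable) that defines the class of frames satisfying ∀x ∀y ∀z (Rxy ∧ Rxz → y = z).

◇s → □s

A defining formula is ◇s → □s (the CD axiom).
Suppose ◇s→□s is valid. Take Rxy, Rxz and set V(s)={y}. Then ◇s at x, so □s at x, so s at z, i.e. z=y.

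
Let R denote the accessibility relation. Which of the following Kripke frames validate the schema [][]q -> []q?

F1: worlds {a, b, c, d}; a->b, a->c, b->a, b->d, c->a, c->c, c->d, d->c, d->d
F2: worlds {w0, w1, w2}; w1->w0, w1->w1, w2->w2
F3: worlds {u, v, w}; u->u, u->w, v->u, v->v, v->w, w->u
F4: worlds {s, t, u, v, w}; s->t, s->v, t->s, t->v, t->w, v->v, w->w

F2, F3

This is the axiom for density; its first-order frame correspondent is forall x forall y (Rxy -> exists z (Rxz & Rzy)).
F1: fails — Rab but no z with Raz and Rzb.
F2: ✓.
F3: ✓.
F4: fails — Rts but no z with Rtz and Rzs.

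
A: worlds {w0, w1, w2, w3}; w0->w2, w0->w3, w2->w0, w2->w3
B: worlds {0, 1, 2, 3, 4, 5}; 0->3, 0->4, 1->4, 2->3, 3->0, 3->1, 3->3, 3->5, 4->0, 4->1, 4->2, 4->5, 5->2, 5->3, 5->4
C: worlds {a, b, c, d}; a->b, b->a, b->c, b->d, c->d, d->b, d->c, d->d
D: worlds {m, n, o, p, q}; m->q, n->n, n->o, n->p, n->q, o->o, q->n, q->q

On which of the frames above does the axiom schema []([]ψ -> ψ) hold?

none

The schema corresponds to shift-reflexivity: forall x forall y (Rxy -> Ryy).
A: fails — Rw0w2 but not Rw2w2.
B: fails — R31 but not R11.
C: fails — Rbc but not Rcc.
D: fails — Rnp but not Rpp.
Valid on no frame.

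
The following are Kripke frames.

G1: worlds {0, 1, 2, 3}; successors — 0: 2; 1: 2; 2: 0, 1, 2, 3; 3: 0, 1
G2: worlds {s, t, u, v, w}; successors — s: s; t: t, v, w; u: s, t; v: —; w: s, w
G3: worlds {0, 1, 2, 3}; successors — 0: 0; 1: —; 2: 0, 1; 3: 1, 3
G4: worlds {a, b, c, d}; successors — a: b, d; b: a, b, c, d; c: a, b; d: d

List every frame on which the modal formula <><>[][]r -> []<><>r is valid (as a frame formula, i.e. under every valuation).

Frame correspondent (Sahlqvist): forall x forall y forall z ((x R^2 y & xRz) -> exists w (y R^2 w & z R^2 w)) — i.e. a generalized confluence (Geach) condition.
G1: satisfies the condition.
G2: fails — tR²s, tRv but no w* with sR²w* and vR²w*.
G3: fails — 2R²0, 2R1 but no w with 0R²w and 1R²w.
G4: satisfies the condition.
Valid on: G1, G4.

G1, G4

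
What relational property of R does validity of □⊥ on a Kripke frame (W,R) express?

□⊥ is valid iff no world has any successor (otherwise □⊥ fails at any world with one).

emptiness of R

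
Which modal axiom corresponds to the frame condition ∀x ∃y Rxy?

□r → ◇r

The condition is seriality. The D schema □r → ◇r defines it.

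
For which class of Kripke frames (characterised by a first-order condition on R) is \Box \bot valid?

This is the Ver axiom.
It corresponds to emptiness of R: \forall x \forall y \neg Rxy.

emptiness of R: \forall x \forall y \neg Rxy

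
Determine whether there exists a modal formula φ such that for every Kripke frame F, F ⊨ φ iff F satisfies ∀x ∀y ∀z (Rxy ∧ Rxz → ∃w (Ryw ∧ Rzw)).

Yes: it is convergence, defined by the .2 schema ◇□q → □◇q.
Suppose ◇□q→□◇q is valid. Take Rxy, Rxz and set V(q)={w : Ryw}. Then □q at y so ◇□q at x, so □◇q at x, so ◇q at z, giving w with Rzw and Ryw.

Yes — defined by ◇□q → □◇q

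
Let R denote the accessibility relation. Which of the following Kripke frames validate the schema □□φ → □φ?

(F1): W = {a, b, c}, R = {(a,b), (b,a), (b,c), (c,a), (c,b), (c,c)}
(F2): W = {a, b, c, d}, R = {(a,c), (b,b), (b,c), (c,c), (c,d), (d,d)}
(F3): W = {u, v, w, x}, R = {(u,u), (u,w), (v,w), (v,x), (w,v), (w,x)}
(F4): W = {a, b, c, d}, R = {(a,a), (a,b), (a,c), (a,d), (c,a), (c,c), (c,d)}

The schema corresponds to density: ∀x ∀y (Rxy → ∃z (Rxz ∧ Rzy)).
(F1): fails — Rab but no z with Raz and Rzb.
(F2): condition met.
(F3): fails — Rvw but no z with Rvz and Rzw.
(F4): condition met.
Valid on: (F2), (F4).

(F2), (F4)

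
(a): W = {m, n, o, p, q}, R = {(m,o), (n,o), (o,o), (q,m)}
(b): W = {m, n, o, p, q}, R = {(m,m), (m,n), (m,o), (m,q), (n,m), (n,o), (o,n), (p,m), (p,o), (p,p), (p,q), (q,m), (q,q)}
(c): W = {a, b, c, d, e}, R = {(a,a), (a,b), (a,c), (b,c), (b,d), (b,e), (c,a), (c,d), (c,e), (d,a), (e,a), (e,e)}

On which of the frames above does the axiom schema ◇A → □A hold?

(a)

Frame correspondent (Sahlqvist): ∀x ∀y ∀z (Rxy ∧ Rxz → y = z) — i.e. partial functionality.
(a): condition met.
(b): fails — m sees both m and n.
(c): fails — a sees both a and b.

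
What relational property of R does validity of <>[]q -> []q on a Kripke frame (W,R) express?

This is frame-equivalent to ◇q → □◇q (substitute ¬q for q and contrapose).
Suppose ◇q→□◇q is valid. Take Rxy, Rxz and set V(q)={y}. Then ◇q at x, so □◇q at x, so ◇q at z, so some w with Rzw has q; w=y, i.e. Rzy. By symmetry of the argument, Ryz.
The converse is a direct semantic check.
So the correspondent is the Euclidean property.

The Euclidean property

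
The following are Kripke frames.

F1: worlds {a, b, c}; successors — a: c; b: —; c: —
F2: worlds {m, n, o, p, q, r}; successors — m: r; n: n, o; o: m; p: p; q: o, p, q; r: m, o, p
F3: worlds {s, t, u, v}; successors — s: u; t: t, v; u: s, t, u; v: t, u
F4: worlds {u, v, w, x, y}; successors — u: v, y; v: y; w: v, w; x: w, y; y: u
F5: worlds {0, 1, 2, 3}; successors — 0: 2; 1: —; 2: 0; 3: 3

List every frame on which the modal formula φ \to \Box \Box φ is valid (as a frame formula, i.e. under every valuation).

Frame correspondent (Sahlqvist): \forall x \forall z (x R^2 z \to \exists w (x = w \wedge z = w)) — i.e. a generalized confluence (Geach) condition.
F1: condition met.
F2: fails — mR²o but m ≠ o.
F3: fails — sR²t but s ≠ t.
F4: fails — uR²y but u ≠ y.
F5: condition met.
Valid on: F1, F5.

F1, F5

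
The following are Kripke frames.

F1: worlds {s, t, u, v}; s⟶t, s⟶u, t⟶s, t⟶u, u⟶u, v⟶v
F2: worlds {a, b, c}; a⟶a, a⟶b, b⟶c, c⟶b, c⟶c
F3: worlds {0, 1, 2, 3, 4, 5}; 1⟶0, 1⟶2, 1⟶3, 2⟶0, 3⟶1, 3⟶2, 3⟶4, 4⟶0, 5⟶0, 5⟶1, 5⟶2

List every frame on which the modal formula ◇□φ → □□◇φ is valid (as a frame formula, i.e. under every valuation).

F1

The schema corresponds to a generalized confluence (Geach) condition: ∀x ∀y ∀z ((xRy ∧ xR²z) → ∃w (yRw ∧ zRw)).
F1: holds.
F2: fails — aRa, aR²b but no w with aRw and bRw.
F3: fails — 1R0, 1R²0 but no w with 0Rw and 0Rw.
Valid on: F1.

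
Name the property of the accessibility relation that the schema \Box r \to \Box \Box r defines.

Transitivity

This schema is the 4 axiom.
It corresponds to transitivity: \forall x \forall y \forall z (Rxy \wedge Ryz \to Rxz).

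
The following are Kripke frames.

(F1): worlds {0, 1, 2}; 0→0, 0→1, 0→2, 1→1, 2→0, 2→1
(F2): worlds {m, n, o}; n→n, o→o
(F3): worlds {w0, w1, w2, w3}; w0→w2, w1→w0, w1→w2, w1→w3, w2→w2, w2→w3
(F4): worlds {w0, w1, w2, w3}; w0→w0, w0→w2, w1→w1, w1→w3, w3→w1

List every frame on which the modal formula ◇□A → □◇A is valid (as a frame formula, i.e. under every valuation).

(F1), (F2)

This is the axiom for convergence; its first-order frame correspondent is ∀x ∀y ∀z (Rxy ∧ Rxz → ∃w (Ryw ∧ Rzw)).
(F1): condition met.
(F2): condition met.
(F3): fails — Rw1w2 and Rw1w3 but w2 and w3 have no common successor.
(F4): fails — Rw0w2 and Rw0w2 but w2 and w2 have no common successor.
Valid on: (F1), (F2).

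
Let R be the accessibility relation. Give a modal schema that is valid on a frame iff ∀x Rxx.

□p → p

This is reflexivity; the standard corresponding axiom is T: □p → p.
Suppose □p→p is valid. At any x set V(p)={w : Rxw}. Then □p holds at x, so p holds at x, i.e. Rxx.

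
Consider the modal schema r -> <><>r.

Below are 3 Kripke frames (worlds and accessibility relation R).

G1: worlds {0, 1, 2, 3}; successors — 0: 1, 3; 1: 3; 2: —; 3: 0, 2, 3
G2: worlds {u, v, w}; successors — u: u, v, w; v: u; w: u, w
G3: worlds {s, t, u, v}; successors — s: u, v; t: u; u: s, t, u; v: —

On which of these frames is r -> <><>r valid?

This is the axiom for a generalized confluence (Geach) condition; its first-order frame correspondent is forall x exists w (x = w & x R^2 w).
G1: fails — at 1 but no w with 1=w and 1R²w.
G2: satisfies the condition.
G3: fails — at v but no w with v=w and vR²w.
Valid on: G2.

G2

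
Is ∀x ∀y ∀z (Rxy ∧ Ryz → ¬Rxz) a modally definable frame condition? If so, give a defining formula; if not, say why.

Any modally definable frame class is closed under surjective bounded morphisms.
The 7-cycle (worlds a,b,c,d,e,f,g with a→b→c→d→e→f→g→a) is intransitive. Mapping every world to a single reflexive point • is a surjective bounded morphism; the reflexive point is not intransitive (R••∧R•• but R••).
So no modal formula (or set of formulas) defines exactly the intransitive frames.

Not definable by any modal formula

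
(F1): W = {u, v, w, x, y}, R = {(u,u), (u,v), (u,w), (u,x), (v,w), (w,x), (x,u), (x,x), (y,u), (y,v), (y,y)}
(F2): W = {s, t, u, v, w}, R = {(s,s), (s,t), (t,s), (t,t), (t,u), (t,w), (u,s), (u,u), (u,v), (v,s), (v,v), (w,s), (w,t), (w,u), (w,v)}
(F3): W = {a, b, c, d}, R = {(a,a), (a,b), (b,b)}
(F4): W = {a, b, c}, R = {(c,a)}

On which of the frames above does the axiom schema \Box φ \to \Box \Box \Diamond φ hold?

(F2), (F3), (F4)

This is the axiom for a generalized confluence (Geach) condition; its first-order frame correspondent is \forall x \forall z (x R^2 z \to \exists w (xRw \wedge zRw)).
(F1): fails — vR²x but no t with vRt and xRt.
(F2): satisfies the condition.
(F3): satisfies the condition.
(F4): satisfies the condition.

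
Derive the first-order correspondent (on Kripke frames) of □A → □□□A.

This is a Sahlqvist (Geach-type) schema ◇^0□^1A → □^3◇^0A.
First-order correspondent: ∀x ∀z (xR³z → ∃w (xRw ∧ z = w)).

∀x ∀z (xR³z → ∃w (xRw ∧ z = w))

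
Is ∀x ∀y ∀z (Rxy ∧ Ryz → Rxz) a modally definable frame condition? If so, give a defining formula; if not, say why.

The condition is transitivity. A defining modal formula is □r → □□r.
Suppose □r→□□r is valid. Take Rxy, Ryz and set V(r)={w : Rxw}. Then □r at x, so □□r at x, so □r at y, so r at z, i.e. Rxz.

Definable; □r → □□r defines it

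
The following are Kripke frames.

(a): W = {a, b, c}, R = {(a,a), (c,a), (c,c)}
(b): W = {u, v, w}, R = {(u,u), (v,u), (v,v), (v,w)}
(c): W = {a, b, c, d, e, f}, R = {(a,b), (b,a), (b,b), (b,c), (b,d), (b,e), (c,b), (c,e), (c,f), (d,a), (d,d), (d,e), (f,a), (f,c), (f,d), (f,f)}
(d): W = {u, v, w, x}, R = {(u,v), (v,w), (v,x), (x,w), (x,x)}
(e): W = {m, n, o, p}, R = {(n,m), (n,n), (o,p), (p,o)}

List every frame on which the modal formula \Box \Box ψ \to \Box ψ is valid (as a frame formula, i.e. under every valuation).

(a), (b), (c)

This is the axiom for density; its first-order frame correspondent is \forall x \forall y (Rxy \to \exists z (Rxz \wedge Rzy)).
(a): holds.
(b): holds.
(c): holds.
(d): fails — Ruv but no z with Ruz and Rzv.
(e): fails — Rop but no z with Roz and Rzp.
Valid on: (a), (b), (c).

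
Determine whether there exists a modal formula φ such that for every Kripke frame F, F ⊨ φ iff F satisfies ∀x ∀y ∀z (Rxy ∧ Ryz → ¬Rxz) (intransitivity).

Not definable by any modal formula

Any modally definable frame class is closed under surjective bounded morphisms.
The 3-cycle (worlds w0,w1,w2 with w0→w1→w2→w0) is intransitive. Mapping every world to a single reflexive point • is a surjective bounded morphism; the reflexive point is not intransitive (R••∧R•• but R••).
Hence intransitivity is not modally definable.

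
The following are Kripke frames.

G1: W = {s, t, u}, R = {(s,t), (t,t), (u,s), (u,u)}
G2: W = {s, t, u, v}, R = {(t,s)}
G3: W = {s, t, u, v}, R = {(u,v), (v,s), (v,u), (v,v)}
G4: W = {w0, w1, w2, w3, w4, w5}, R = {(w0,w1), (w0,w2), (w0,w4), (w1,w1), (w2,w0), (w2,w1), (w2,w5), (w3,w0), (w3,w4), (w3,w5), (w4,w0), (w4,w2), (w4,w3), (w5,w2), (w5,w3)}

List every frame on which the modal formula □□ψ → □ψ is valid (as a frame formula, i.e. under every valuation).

G1, G3

This is the axiom for density; its first-order frame correspondent is ∀x ∀y (Rxy → ∃z (Rxz ∧ Rzy)).
G1: satisfies the condition.
G2: fails — Rts but no z with Rtz and Rzs.
G3: satisfies the condition.
G4: fails — Rw0w4 but no z with Rw0z and Rzw4.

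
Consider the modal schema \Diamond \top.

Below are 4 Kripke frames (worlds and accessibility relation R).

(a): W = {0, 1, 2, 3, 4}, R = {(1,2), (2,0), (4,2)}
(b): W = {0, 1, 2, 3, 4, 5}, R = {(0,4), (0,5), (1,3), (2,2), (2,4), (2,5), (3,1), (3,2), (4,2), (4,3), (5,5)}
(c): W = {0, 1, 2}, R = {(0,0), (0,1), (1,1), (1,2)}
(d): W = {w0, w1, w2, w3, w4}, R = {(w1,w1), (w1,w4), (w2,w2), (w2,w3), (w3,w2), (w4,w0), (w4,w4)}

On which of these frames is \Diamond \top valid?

The schema corresponds to seriality: \forall x \exists y Rxy.
(a): fails — world 0 has no successor.
(b): holds.
(c): fails — world 2 has no successor.
(d): fails — world w0 has no successor.

(b)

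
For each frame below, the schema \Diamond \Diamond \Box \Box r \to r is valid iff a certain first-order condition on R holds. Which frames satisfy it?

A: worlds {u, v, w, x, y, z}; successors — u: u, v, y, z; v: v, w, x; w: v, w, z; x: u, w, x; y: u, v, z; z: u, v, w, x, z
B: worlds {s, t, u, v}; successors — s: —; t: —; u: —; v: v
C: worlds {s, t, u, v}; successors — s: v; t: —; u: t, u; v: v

Frame correspondent (Sahlqvist): \forall x \forall y (x R^2 y \to \exists w (y R^2 w \wedge x = w)) — i.e. a generalized confluence (Geach) condition.
A: fails — yR²v but no t with vR²t and y=t.
B: ✓.
C: fails — sR²v but no w with vR²w and s=w.
Valid on: B.

B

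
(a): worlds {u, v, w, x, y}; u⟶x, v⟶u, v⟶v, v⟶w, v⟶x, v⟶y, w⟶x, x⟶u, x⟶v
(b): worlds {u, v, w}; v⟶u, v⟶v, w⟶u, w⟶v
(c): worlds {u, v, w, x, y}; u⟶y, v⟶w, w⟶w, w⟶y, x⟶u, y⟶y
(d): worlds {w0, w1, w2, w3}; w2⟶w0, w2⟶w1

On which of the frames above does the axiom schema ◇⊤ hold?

The schema corresponds to seriality: ∀x ∃y Rxy.
(a): fails — world y has no successor.
(b): fails — world u has no successor.
(c): condition met.
(d): fails — world w0 has no successor.

(c)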